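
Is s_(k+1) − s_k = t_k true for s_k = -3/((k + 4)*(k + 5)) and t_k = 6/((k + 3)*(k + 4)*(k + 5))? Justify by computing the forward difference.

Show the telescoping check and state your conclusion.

s_(k+1) = -3/((k + 5)*(k + 6))
s_(k+1) − s_k = 6/(k**3 + 15*k**2 + 74*k + 120)
(s_(k+1) − s_k) − t_k = -18/(k**4 + 18*k**3 + 119*k**2 + 342*k + 360)

Invalid: residual -18/(k**4 + 18*k**3 + 119*k**2 + 342*k + 360) ≠ 0.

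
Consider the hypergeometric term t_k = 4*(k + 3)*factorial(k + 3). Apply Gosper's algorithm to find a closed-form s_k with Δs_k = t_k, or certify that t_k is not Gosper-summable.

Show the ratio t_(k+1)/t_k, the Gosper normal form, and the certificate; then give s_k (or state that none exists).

s_k = 4*factorial(k + 3)

r(k) = (k + 4)**2/(k + 3) after simplifying.
So A=k + 4 and B=1, with C=k + 3.
Solve (k + 4)·f(k+1) − (1)·f(k) = k + 3.
deg f ≤ 0 (via 1,0,1).
Coefficient equations give f(k) = 1.
Get s_k = R·t_k = 4*factorial(k + 3) with R(k) = B(k−1)f(k)/C(k) = 1/(k + 3).
Δs = 4*(k + 3)*factorial(k + 3), as required.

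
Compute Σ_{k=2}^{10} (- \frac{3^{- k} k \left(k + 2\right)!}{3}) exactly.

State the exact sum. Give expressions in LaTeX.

Ratio r(k) = (k + 1)*(k + 3)/(3*k).
So A=k/3 + 1 and B=1, with C=k.
Need (k/3 + 1)·f(k+1) − (1)·f(k) = k.
Degrees (1,0,1) ⇒ d ≤ 0.
Solve for f: f(k) = 3 (degree 0 ≤ 0).
So s_k = (B(k−1)f/C)·t_k = (3/k)·t_k = -factorial(k + 2)/3**k.
Verify: -k*factorial(k + 2)/(3*3**k) matches t_k.
Telescoping: Σ = s_(11) − s_(2) = -25625600/729 − (-8/3) = -25623656/729.

Σ = -25623656/729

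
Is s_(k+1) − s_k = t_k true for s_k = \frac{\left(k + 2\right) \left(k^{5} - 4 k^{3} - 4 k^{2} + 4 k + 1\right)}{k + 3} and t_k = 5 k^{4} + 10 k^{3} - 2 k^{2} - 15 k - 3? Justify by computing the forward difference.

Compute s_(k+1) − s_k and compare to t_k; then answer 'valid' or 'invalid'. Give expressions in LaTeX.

s_(k+1) = (k + 3)*(4*k + (k + 1)**5 - 4*(k + 1)**3 - 4*(k + 1)**2 + 5)/(k + 4)
s_(k+1) − s_k = (5*k**6 + 41*k**5 + 103*k**4 + 59*k**3 - 115*k**2 - 149*k - 26)/(k**2 + 7*k + 12)
(s_(k+1) − s_k) − t_k = (-4*k**5 - 25*k**4 - 32*k**3 + 17*k**2 + 52*k + 10)/(k**2 + 7*k + 12)

Invalid: residual \frac{- 4 k^{5} - 25 k^{4} - 32 k^{3} + 17 k^{2} + 52 k + 10}{k^{2} + 7 k + 12} ≠ 0.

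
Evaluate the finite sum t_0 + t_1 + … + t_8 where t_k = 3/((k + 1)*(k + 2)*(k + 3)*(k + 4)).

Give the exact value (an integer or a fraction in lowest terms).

Σ = 73/440

Ratio r(k) = (k + 1)/(k + 5).
A = k + 1, B = k + 5, C = 1.
Key eq: (k + 1)·f(k+1) = (k + 4)·f(k) + (1).
deg f ≤ 3 (via 1,1,0).
Solving with deg f ≤ 3: f(k) = k*(k**2 + 6*k + 11)/18.
Certificate R = B(k−1)f/C = k*(k + 4)*(k**2 + 6*k + 11)/18 gives s_k = k*(k**2 + 6*k + 11)/(6*(k + 1)*(k + 2)*(k + 3)).
Verify: 3/(k**4 + 10*k**3 + 35*k**2 + 50*k + 24) matches t_k.
Σ_(k=0)^(8) t_k = s_(9) − s_(0) = 73/440 − (0) = 73/440.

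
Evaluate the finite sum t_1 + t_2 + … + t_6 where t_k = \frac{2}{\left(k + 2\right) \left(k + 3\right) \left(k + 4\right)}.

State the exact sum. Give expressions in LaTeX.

Ratio r(k) = (k + 2)/(k + 5).
So A=k + 2 and B=k + 5, with C=1.
Need (k + 2)·f(k+1) − (k + 4)·f(k) = 1.
Bound: deg f ≤ 2.
Coefficient equations give f(k) = k*(k + 5)/12.
R(k) = B(k−1)·f(k)/C(k) = k*(k + 4)*(k + 5)/12; s_k = R·t_k = k*(k + 5)/(6*(k + 2)*(k + 3)).
s_(k+1) − s_k = 2/(k**3 + 9*k**2 + 26*k + 24) = t_k.
Σ_(k=1)^(6) t_k = s_(7) − s_(1) = 7/45 − (1/12) = 13/180.

Σ = 13/180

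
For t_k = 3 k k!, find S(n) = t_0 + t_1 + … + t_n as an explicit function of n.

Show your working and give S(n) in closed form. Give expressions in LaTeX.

r(k) = (k + 1)**2/k after simplifying.
Normal form (A,B,C) = (k + 1, 1, k).
f must satisfy (k + 1)·f(k+1) − (1)·f(k) = k.
deg f ≤ 0 (via 1,0,1).
Solve for f: f(k) = 1 (degree 0 ≤ 0).
So s_k = (B(k−1)f/C)·t_k = (1/k)·t_k = 3*factorial(k).
s_(k+1) − s_k = 3*k*factorial(k) = t_k.
Evaluate: s_(n+1) = 3*factorial(n + 1); subtract s_(0) = 3 ⇒ S(n) = 3*factorial(n + 1) - 3.

S(n) = 3 \left(n + 1\right)! - 3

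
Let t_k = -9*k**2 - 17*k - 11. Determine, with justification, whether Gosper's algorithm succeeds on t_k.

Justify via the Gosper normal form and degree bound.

Yes. s_k = k*(-3*k**2 - 4*k - 4).

Compute t_(k+1)/t_k: get (9*k**2 + 35*k + 37)/(9*k**2 + 17*k + 11).
Gosper form: A/B · C(k+1)/C(k) with A=1, B=1, C=k**2 + 17*k/9 + 11/9.
Set up (1)·f(k+1) − (1)·f(k) − (k**2 + 17*k/9 + 11/9) = 0.
Bound: deg f ≤ 3.
Coefficient equations give f(k) = k*(3*k**2 + 4*k + 4)/9.
Certificate R = B(k−1)f/C = k*(3*k**2 + 4*k + 4)/(9*k**2 + 17*k + 11) gives s_k = k*(-3*k**2 - 4*k - 4).
Check: Δs_k = -9*k**2 - 17*k - 11. ✓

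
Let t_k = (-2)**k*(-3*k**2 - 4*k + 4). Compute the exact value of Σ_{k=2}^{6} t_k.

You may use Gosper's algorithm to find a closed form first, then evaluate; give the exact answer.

t_(k+1)/t_k = 2*(-4*k - 3*(k + 1)**2)/(3*k**2 + 4*k - 4).
A = -2, B = 1, C = k**2 + 4*k/3 - 4/3.
f must satisfy (-2)·f(k+1) − (1)·f(k) = k**2 + 4*k/3 - 4/3.
deg f ≤ 2 (via 0,0,2).
Coefficient equations give f(k) = -(k**2 - 2)/3.
R(k) = B(k−1)·f(k)/C(k) = -(k**2 - 2)/((k + 2)*(3*k - 2)); s_k = R·t_k = (-2)**k*(k**2 - 2).
Verify: (-2)**k*(-3*k**2 - 4*k + 4) matches t_k.
Sum = s_(7) − s_(2); s_(7) = -6016, s_(2) = 8 ⇒ -6024.

Σ = -6024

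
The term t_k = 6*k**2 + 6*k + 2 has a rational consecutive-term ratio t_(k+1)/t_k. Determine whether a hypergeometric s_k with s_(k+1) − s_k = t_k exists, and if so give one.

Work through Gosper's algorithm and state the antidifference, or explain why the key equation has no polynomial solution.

Ratio r(k) = (3*k**2 + 9*k + 7)/(3*k**2 + 3*k + 1).
Normal form (A,B,C) = (1, 1, k**2 + k + 1/3).
Set up (1)·f(k+1) − (1)·f(k) − (k**2 + k + 1/3) = 0.
Degrees (0,0,2) ⇒ d ≤ 3.
A polynomial solution: f(k) = k**3/3.
Then R = B(k−1)f/C = k**3/(3*k**2 + 3*k + 1), so s_k = R(k)·t_k = 2*k**3.
Verify: -2*k**3 + 2*(k + 1)**3 matches t_k.

s_k = 2*k**3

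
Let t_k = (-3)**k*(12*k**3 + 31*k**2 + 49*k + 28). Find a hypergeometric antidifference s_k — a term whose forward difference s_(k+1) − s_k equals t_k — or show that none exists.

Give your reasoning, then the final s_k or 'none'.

s_k = (-3)**k*(-3*k**3 - k**2 - 4*k - 1)

r(k) = 3*(-12*k**3 - 67*k**2 - 147*k - 120)/(12*k**3 + 31*k**2 + 49*k + 28) after simplifying.
Factor: A=-3; B=1; C=k**3 + 31*k**2/12 + 49*k/12 + 7/3.
Key eq: (-3)·f(k+1) = (1)·f(k) + (k**3 + 31*k**2/12 + 49*k/12 + 7/3).
From deg A=0, deg B=0, deg C=3: d=3.
Solve for f: f(k) = -(3*k**3 + k**2 + 4*k + 1)/12 (degree 3 ≤ 3).
Then R = B(k−1)f/C = -(3*k**3 + k**2 + 4*k + 1)/(12*k**3 + 31*k**2 + 49*k + 28), so s_k = R(k)·t_k = (-3)**k*(-3*k**3 - k**2 - 4*k - 1).
Verify: (-3)**k*(12*k**3 + 31*k**2 + 49*k + 28) matches t_k.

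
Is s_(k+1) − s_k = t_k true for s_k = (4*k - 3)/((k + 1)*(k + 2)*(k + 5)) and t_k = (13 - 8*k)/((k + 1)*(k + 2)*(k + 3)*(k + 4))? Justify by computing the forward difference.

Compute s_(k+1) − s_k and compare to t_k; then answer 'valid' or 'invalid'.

s_(k+1) = (4*k + 1)/((k + 2)*(k + 3)*(k + 6))
s_(k+1) − s_k = (-8*k**2 - 19*k + 59)/(k**5 + 17*k**4 + 107*k**3 + 307*k**2 + 396*k + 180)
(s_(k+1) − s_k) − t_k = 2*(12*k**2 + 40*k - 77)/(k**6 + 21*k**5 + 175*k**4 + 735*k**3 + 1624*k**2 + 1764*k + 720)

Invalid: residual 2*(12*k**2 + 40*k - 77)/(k**6 + 21*k**5 + 175*k**4 + 735*k**3 + 1624*k**2 + 1764*k + 720) ≠ 0.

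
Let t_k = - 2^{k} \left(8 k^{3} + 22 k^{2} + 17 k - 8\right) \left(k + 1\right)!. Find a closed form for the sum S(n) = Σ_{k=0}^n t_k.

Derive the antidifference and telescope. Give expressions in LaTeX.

Step 1: r(k) = 2*(8*k**4 + 62*k**3 + 177*k**2 + 209*k + 78)/(8*k**3 + 22*k**2 + 17*k - 8).
A = 2*k + 4, B = 1, C = k**3 + 11*k**2/4 + 17*k/8 - 1.
Set up (2*k + 4)·f(k+1) − (1)·f(k) − (k**3 + 11*k**2/4 + 17*k/8 - 1) = 0.
d = 2 from the (1,0,3) case.
Coefficient equations give f(k) = (4*k**2 - 3*k - 4)/8.
R(k) = B(k−1)·f(k)/C(k) = (4*k**2 - 3*k - 4)/(8*k**3 + 22*k**2 + 17*k - 8); s_k = R·t_k = 2**k*(-4*k**2 + 3*k + 4)*factorial(k + 1).
s_(k+1) − s_k = -2**k*(8*k**3 + 22*k**2 + 17*k - 8)*factorial(k + 1) = t_k.
Σ_(k=0)^n t_k = s_(n+1) − s_(0) = (-2**(n + 1)*(4*n**2 + 5*n - 3)*factorial(n + 2)) − (4), i.e. -8*2**n*n**4*factorial(n) - 34*2**n*n**3*factorial(n) - 40*2**n*n**2*factorial(n) - 2*2**n*n*factorial(n) + 12*2**n*factorial(n) - 4.

S(n) = - 8 \cdot 2^{n} n^{4} n! - 34 \cdot 2^{n} n^{3} n! - 40 \cdot 2^{n} n^{2} n! - 2 \cdot 2^{n} n n! + 12 \cdot 2^{n} n! - 4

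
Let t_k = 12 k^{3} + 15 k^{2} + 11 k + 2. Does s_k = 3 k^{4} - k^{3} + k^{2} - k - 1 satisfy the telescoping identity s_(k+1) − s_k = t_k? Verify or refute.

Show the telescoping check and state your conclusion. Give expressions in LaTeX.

Valid — Δs_k = t_k.

s_(k+1) = -k + 3*(k + 1)**4 - (k + 1)**3 + (k + 1)**2 - 2
s_(k+1) − s_k = 12*k**3 + 15*k**2 + 11*k + 2
(s_(k+1) − s_k) − t_k = 0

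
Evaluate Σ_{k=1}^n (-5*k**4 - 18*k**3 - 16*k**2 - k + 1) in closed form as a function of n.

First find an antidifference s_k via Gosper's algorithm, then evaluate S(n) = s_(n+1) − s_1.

S(n) = n*(-n**4 - 7*n**3 - 16*n**2 - 13*n - 2)

Step 1: r(k) = (5*k**4 + 38*k**3 + 100*k**2 + 107*k + 39)/(5*k**4 + 18*k**3 + 16*k**2 + k - 1).
Factor: A=1; B=1; C=k**4 + 18*k**3/5 + 16*k**2/5 + k/5 - 1/5.
Key eq: (1)·f(k+1) = (1)·f(k) + (k**4 + 18*k**3/5 + 16*k**2/5 + k/5 - 1/5).
From deg A=0, deg B=0, deg C=4: d=5.
Match coefficients ⇒ f(k) = k*(k**4 + 2*k**3 - 2*k**2 - 3*k + 1)/5.
R(k) = B(k−1)·f(k)/C(k) = k*(k**4 + 2*k**3 - 2*k**2 - 3*k + 1)/(5*k**4 + 18*k**3 + 16*k**2 + k - 1); s_k = R·t_k = k*(-k**4 - 2*k**3 + 2*k**2 + 3*k - 1).
Check: Δs_k = -5*k**4 - 18*k**3 - 16*k**2 - k + 1. ✓
Σ_(k=1)^n t_k = s_(n+1) − s_(1) = (-n**5 - 7*n**4 - 16*n**3 - 13*n**2 - 2*n + 1) − (1), i.e. n*(-n**4 - 7*n**3 - 16*n**2 - 13*n - 2).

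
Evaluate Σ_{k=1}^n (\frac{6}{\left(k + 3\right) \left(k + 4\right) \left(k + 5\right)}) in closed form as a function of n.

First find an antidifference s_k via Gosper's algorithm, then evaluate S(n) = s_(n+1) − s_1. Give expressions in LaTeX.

r(k) = (k + 3)/(k + 6) after simplifying.
A = k + 3, B = k + 6, C = 1.
Need (k + 3)·f(k+1) − (k + 5)·f(k) = 1.
Bound: deg f ≤ 2.
Coefficient equations give f(k) = k*(k + 7)/24.
R(k) = B(k−1)·f(k)/C(k) = k*(k + 5)*(k + 7)/24; s_k = R·t_k = k*(k + 7)/(4*(k + 3)*(k + 4)).
Check: Δs_k = 6/(k**3 + 12*k**2 + 47*k + 60). ✓
Σ_(k=1)^n t_k = s_(n+1) − s_(1) = ((n**2 + 9*n + 8)/(4*(n**2 + 9*n + 20))) − (1/10), i.e. 3*n*(n + 9)/(20*(n**2 + 9*n + 20)).

S(n) = \frac{3 n \left(n + 9\right)}{20 \left(n^{2} + 9 n + 20\right)}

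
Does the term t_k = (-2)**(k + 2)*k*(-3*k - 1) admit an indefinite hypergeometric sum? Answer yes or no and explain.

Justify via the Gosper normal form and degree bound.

Ratio r(k) = -2*(k + 1)*(3*k + 4)/(k*(3*k + 1)).
So A=-2 and B=1, with C=k**2 + k/3.
Key eq: (-2)·f(k+1) = (1)·f(k) + (k**2 + k/3).
Bound: deg f ≤ 2.
Match coefficients ⇒ f(k) = -k*(k - 1)/3.
Get s_k = R·t_k = (-2)**(k + 2)*k*(k - 1) with R(k) = B(k−1)f(k)/C(k) = -(k - 1)/(3*k + 1).
Verify: (-2)**(k + 2)*k*(-3*k - 1) matches t_k.

Yes. s_k = (-2)**(k + 2)*k*(k - 1).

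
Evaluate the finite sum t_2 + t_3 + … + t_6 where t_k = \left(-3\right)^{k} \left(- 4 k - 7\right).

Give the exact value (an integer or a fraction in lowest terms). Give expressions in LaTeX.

Σ = -17523

Step 1: r(k) = 3*(-4*k - 11)/(4*k + 7).
So A=-3 and B=1, with C=k + 7/4.
Solve (-3)·f(k+1) − (1)·f(k) = k + 7/4.
From deg A=0, deg B=0, deg C=1: d=1.
Solving with deg f ≤ 1: f(k) = -(k + 1)/4.
Then R = B(k−1)f/C = -(k + 1)/(4*k + 7), so s_k = R(k)·t_k = (-3)**k*(k + 1).
Verify: (-3)**k*(-4*k - 7) matches t_k.
Evaluate s at k=7 and k=2: -17496 and 27; difference -17523.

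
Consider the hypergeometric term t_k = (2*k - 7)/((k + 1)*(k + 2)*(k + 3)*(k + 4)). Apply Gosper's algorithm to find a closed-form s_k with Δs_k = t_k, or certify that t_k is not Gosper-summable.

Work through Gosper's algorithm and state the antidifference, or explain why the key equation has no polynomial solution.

Ratio r(k) = (k + 1)*(2*k - 5)/((k + 5)*(2*k - 7)).
Gosper form: A/B · C(k+1)/C(k) with A=k + 1, B=k + 5, C=k - 7/2.
f must satisfy (k + 1)·f(k+1) − (k + 4)·f(k) = k - 7/2.
deg f ≤ 3 (via 1,1,1).
Solving with deg f ≤ 3: f(k) = -k*(k**2 + 6*k + 14)/6.
Certificate R = B(k−1)f/C = -k*(k + 4)*(k**2 + 6*k + 14)/(3*(2*k - 7)) gives s_k = k*(-k**2 - 6*k - 14)/(3*(k + 1)*(k + 2)*(k + 3)).
Check: Δs_k = (2*k - 7)/(k**4 + 10*k**3 + 35*k**2 + 50*k + 24). ✓

s_k = k*(-k**2 - 6*k - 14)/(3*(k + 1)*(k + 2)*(k + 3))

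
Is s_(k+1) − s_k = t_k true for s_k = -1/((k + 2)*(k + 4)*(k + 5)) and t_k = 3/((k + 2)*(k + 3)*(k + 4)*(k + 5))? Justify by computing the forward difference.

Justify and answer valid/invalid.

s_(k+1) = -1/((k + 3)*(k + 5)*(k + 6))
s_(k+1) − s_k = (3*k + 10)/(k**5 + 20*k**4 + 155*k**3 + 580*k**2 + 1044*k + 720)
(s_(k+1) − s_k) − t_k = -8/(k**5 + 20*k**4 + 155*k**3 + 580*k**2 + 1044*k + 720)

Invalid: residual -8/(k**5 + 20*k**4 + 155*k**3 + 580*k**2 + 1044*k + 720) ≠ 0.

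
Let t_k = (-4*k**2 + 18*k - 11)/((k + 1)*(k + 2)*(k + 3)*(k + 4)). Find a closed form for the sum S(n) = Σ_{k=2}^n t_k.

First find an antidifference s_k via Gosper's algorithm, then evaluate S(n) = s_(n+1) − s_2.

S(n) = (-7*n**3 + 57*n**2 - 32*n - 18)/(30*(n**3 + 9*n**2 + 26*n + 24))

The ratio is -(k + 1)*(18*k - 4*(k + 1)**2 + 7)/((k + 5)*(4*k**2 - 18*k + 11)).
So A=k + 1 and B=k + 5, with C=k**2 - 9*k/2 + 11/4.
Key eq: (k + 1)·f(k+1) = (k + 4)·f(k) + (k**2 - 9*k/2 + 11/4).
Bound: deg f ≤ 3.
A polynomial solution: f(k) = k*(2*k**2 + 31)/12.
So s_k = (B(k−1)f/C)·t_k = (k*(k + 4)*(2*k**2 + 31)/(3*(4*k**2 - 18*k + 11)))·t_k = k*(-2*k**2 - 31)/(3*(k + 1)*(k + 2)*(k + 3)).
s_(k+1) − s_k = (-4*k**2 + 18*k - 11)/(k**4 + 10*k**3 + 35*k**2 + 50*k + 24) = t_k.
Σ_(k=2)^n t_k = s_(n+1) − s_(2) = ((-2*n**3 - 6*n**2 - 37*n - 33)/(3*(n**3 + 9*n**2 + 26*n + 24))) − (-13/30), i.e. (-7*n**3 + 57*n**2 - 32*n - 18)/(30*(n**3 + 9*n**2 + 26*n + 24)).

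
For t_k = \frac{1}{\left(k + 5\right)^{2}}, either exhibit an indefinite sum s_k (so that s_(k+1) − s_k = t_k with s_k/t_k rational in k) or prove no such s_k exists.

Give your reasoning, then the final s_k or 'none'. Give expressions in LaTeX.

Ratio r(k) = (k + 5)**2/(k + 6)**2.
So A=k**2 + 10*k + 25 and B=k**2 + 12*k + 36, with C=1.
f must satisfy (k**2 + 10*k + 25)·f(k+1) − (k**2 + 10*k + 25)·f(k) = 1.
From deg A=2, deg B=2, deg C=0: d=0.
f = c0 ⇒ A·f(k+1) − B(k−1)·f(k) − C = -1. The system {-1 = 0} is inconsistent; no antidifference.

none (Gosper's algorithm certifies no s_k)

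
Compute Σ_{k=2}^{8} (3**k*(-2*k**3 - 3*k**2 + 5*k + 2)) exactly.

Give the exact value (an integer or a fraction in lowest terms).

Ratio r(k) = 3*(2*k**3 + 9*k**2 + 7*k - 2)/(2*k**3 + 3*k**2 - 5*k - 2).
Take A(k)=3, B(k)=1, C(k)=k**3 + 3*k**2/2 - 5*k/2 - 1.
Solve (3)·f(k+1) − (1)·f(k) = k**3 + 3*k**2/2 - 5*k/2 - 1.
deg f ≤ 3 (via 0,0,3).
Solve for f: f(k) = (k**3 - 3*k**2 + 2*k - 1)/2 (degree 3 ≤ 3).
R(k) = B(k−1)·f(k)/C(k) = (k**3 - 3*k**2 + 2*k - 1)/(2*k**3 + 3*k**2 - 5*k - 2); s_k = R·t_k = 3**k*(-k**3 + 3*k**2 - 2*k + 1).
Δs = 3**k*(-2*k**3 - 3*k**2 + 5*k + 2), as required.
Σ_(k=2)^(8) t_k = s_(9) − s_(2) = -9900549 − (9) = -9900558.

Σ = -9900558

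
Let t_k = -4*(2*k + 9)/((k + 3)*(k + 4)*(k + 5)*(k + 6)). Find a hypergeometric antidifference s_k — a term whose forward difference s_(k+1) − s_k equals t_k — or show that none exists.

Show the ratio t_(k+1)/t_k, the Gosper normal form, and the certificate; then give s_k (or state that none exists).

Ratio r(k) = (k + 3)*(2*k + 11)/((k + 7)*(2*k + 9)).
Gosper form: A/B · C(k+1)/C(k) with A=k + 3, B=k + 7, C=k + 9/2.
Set up (k + 3)·f(k+1) − (k + 6)·f(k) − (k + 9/2) = 0.
d = 3 from the (1,1,1) case.
Solving with deg f ≤ 3: f(k) = k*(k + 4)*(k + 8)/30.
Certificate R = B(k−1)f/C = k*(k + 4)*(k + 6)*(k + 8)/(15*(2*k + 9)) gives s_k = 4*k*(-k - 8)/(15*(k**2 + 8*k + 15)).
Δs = 4*(-2*k - 9)/(k**4 + 18*k**3 + 119*k**2 + 342*k + 360), as required.

s_k = 4*k*(-k - 8)/(15*(k**2 + 8*k + 15))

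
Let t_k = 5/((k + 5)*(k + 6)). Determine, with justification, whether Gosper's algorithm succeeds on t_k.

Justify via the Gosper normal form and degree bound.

Yes. s_k = k/(k + 5).

r(k) = (k + 5)/(k + 7) after simplifying.
Gosper form: A/B · C(k+1)/C(k) with A=k + 5, B=k + 7, C=1.
Key eq: (k + 5)·f(k+1) = (k + 6)·f(k) + (1).
Degrees (1,1,0) ⇒ d ≤ 1.
Coefficient equations give f(k) = k/5.
Certificate R = B(k−1)f/C = k*(k + 6)/5 gives s_k = k/(k + 5).
Verify: 5/(k**2 + 11*k + 30) matches t_k.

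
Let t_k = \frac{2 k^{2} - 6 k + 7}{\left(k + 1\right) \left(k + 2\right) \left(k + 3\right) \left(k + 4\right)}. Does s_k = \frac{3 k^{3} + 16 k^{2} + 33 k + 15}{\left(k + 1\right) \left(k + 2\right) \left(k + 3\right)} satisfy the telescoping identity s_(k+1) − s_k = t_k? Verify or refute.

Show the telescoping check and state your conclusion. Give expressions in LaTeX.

valid; difference matches t_k

s_(k+1) = (33*k + 3*(k + 1)**3 + 16*(k + 1)**2 + 48)/((k + 2)*(k + 3)*(k + 4))
s_(k+1) − s_k = (2*k**2 - 6*k + 7)/(k**4 + 10*k**3 + 35*k**2 + 50*k + 24)
(s_(k+1) − s_k) − t_k = 0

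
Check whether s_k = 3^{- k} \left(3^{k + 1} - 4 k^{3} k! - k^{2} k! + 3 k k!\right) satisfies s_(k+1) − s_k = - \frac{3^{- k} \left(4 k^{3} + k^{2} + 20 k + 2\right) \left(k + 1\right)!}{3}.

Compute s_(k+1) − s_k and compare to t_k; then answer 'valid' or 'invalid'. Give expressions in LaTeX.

valid (s_(k+1) − s_k reduces to t_k)

s_(k+1) = (9*3**k - 4*k**4*factorial(k) - 17*k**3*factorial(k) - 24*k**2*factorial(k) - 13*k*factorial(k) - 2*factorial(k))/(3*3**k)
s_(k+1) − s_k = -(4*k**3 + k**2 + 20*k + 2)*factorial(k + 1)/(3*3**k)
(s_(k+1) − s_k) − t_k = 0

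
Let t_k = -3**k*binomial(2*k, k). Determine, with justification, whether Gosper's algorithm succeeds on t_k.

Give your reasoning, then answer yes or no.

No; the degree bound rules out any f.

Step 1: r(k) = 6*(2*k + 1)/(k + 1).
Take A(k)=12*k + 6, B(k)=k + 1, C(k)=1.
Key eq: (12*k + 6)·f(k+1) = (k)·f(k) + (1).
Bound: deg f ≤ -1.
Bound -1 < 0, so the key equation has no polynomial solution.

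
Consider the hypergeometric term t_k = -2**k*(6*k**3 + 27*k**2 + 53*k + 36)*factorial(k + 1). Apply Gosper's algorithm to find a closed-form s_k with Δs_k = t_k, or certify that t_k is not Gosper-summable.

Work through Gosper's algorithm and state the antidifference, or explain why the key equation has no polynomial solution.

Step 1: r(k) = 2*(6*k**4 + 57*k**3 + 215*k**2 + 372*k + 244)/(6*k**3 + 27*k**2 + 53*k + 36).
So A=2*k + 4 and B=1, with C=k**3 + 9*k**2/2 + 53*k/6 + 6.
Need (2*k + 4)·f(k+1) − (1)·f(k) = k**3 + 9*k**2/2 + 53*k/6 + 6.
d = 2 from the (1,0,3) case.
Match coefficients ⇒ f(k) = (3*k**2 + 3*k + 4)/6.
R(k) = B(k−1)·f(k)/C(k) = (3*k**2 + 3*k + 4)/(6*k**3 + 27*k**2 + 53*k + 36); s_k = R·t_k = -2**k*(3*k**2 + 3*k + 4)*factorial(k + 1).
Δs = -2**k*(6*k**3 + 27*k**2 + 53*k + 36)*factorial(k + 1), as required.

s_k = -2**k*(3*k**2 + 3*k + 4)*factorial(k + 1)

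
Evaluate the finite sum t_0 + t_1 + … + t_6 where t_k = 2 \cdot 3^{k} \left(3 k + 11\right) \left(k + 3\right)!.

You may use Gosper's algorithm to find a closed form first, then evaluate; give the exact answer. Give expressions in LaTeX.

r(k) = 3*(k + 4)*(3*k + 14)/(3*k + 11) after simplifying.
A = 3*k + 12, B = 1, C = k + 11/3.
Set up (3*k + 12)·f(k+1) − (1)·f(k) − (k + 11/3) = 0.
Degrees (1,0,1) ⇒ d ≤ 0.
Coefficient equations give f(k) = 1/3.
So s_k = (B(k−1)f/C)·t_k = (1/(3*k + 11))·t_k = 2*3**k*factorial(k + 3).
s_(k+1) − s_k = 2*3**k*(3*k + 11)*factorial(k + 3) = t_k.
Telescoping: Σ = s_(7) − s_(0) = 15872371200 − (12) = 15872371188.

Σ = 15872371188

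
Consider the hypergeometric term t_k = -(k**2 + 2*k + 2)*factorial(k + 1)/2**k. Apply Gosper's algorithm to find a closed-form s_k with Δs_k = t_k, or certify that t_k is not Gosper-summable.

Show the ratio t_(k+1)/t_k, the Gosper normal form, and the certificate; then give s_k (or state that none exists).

s_k = -2**(1 - k)*(k + 1)*factorial(k + 1)

r(k) = (k + 2)*(2*k + (k + 1)**2 + 4)/(2*(k**2 + 2*k + 2)) after simplifying.
Take A(k)=k/2 + 1, B(k)=1, C(k)=k**2 + 2*k + 2.
Key eq: (k/2 + 1)·f(k+1) = (1)·f(k) + (k**2 + 2*k + 2).
deg f ≤ 1 (via 1,0,2).
Match coefficients ⇒ f(k) = 2*(k + 1).
Then R = B(k−1)f/C = 2*(k + 1)/(k**2 + 2*k + 2), so s_k = R(k)·t_k = -2**(1 - k)*(k + 1)*factorial(k + 1).
Δs = -(k**2 + 2*k + 2)*factorial(k + 1)/2**k, as required.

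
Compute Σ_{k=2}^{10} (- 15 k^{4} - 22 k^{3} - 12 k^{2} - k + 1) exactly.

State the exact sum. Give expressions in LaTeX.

Σ = -451161

Compute t_(k+1)/t_k: get (15*k**4 + 82*k**3 + 168*k**2 + 151*k + 49)/(15*k**4 + 22*k**3 + 12*k**2 + k - 1).
Factor: A=1; B=1; C=k**4 + 22*k**3/15 + 4*k**2/5 + k/15 - 1/15.
Need (1)·f(k+1) − (1)·f(k) = k**4 + 22*k**3/15 + 4*k**2/5 + k/15 - 1/15.
Degrees (0,0,4) ⇒ d ≤ 5.
Match coefficients ⇒ f(k) = k**3*(3*k**2 - 2*k - 2)/15.
R(k) = B(k−1)·f(k)/C(k) = k**3*(3*k**2 - 2*k - 2)/(15*k**4 + 22*k**3 + 12*k**2 + k - 1); s_k = R·t_k = k**3*(-3*k**2 + 2*k + 2).
Δs = -15*k**4 - 22*k**3 - 12*k**2 - k + 1, as required.
Evaluate s at k=11 and k=2: -451209 and -48; difference -451161.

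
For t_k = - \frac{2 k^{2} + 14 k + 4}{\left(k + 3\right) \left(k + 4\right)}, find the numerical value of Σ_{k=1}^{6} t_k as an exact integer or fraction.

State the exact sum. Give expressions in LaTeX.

Ratio r(k) = (k + 3)*(7*k + (k + 1)**2 + 9)/((k + 5)*(k**2 + 7*k + 2)).
So A=k + 3 and B=k + 5, with C=k**2 + 7*k + 2.
Set up (k + 3)·f(k+1) − (k + 4)·f(k) − (k**2 + 7*k + 2) = 0.
From deg A=1, deg B=1, deg C=2: d=2.
Coefficient equations give f(k) = k*(3*k - 1)/3.
Get s_k = R·t_k = 2*k*(1 - 3*k)/(3*(k + 3)) with R(k) = B(k−1)f(k)/C(k) = k*(k + 4)*(3*k - 1)/(3*(k**2 + 7*k + 2)).
s_(k+1) − s_k = 2*(-k**2 - 7*k - 2)/(k**2 + 7*k + 12) = t_k.
Evaluate s at k=7 and k=1: -28/3 and -1/3; difference -9.

Σ = -9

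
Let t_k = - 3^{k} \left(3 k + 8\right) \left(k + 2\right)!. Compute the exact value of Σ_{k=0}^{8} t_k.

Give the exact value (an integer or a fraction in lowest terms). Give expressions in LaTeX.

Σ = -785682374398

t_(k+1)/t_k = 3*(k + 3)*(3*k + 11)/(3*k + 8).
Take A(k)=3*k + 9, B(k)=1, C(k)=k + 8/3.
Need (3*k + 9)·f(k+1) − (1)·f(k) = k + 8/3.
From deg A=1, deg B=0, deg C=1: d=0.
A polynomial solution: f(k) = 1/3.
Certificate R = B(k−1)f/C = 1/(3*k + 8) gives s_k = -3**k*factorial(k + 2).
Δs = -3**k*(3*k + 8)*factorial(k + 2), as required.
Sum = s_(9) − s_(0); s_(9) = -785682374400, s_(0) = -2 ⇒ -785682374398.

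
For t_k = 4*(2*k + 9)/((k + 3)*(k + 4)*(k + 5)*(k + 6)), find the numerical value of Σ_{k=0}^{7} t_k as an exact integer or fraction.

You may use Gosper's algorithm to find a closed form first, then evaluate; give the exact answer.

r(k) = (k + 3)*(2*k + 11)/((k + 7)*(2*k + 9)) after simplifying.
So A=k + 3 and B=k + 7, with C=k + 9/2.
Solve (k + 3)·f(k+1) − (k + 6)·f(k) = k + 9/2.
From deg A=1, deg B=1, deg C=1: d=3.
Coefficient equations give f(k) = k*(k + 4)*(k + 8)/30.
Get s_k = R·t_k = 4*k*(k + 8)/(15*(k**2 + 8*k + 15)) with R(k) = B(k−1)f(k)/C(k) = k*(k + 4)*(k + 6)*(k + 8)/(15*(2*k + 9)).
Verify: 4*(2*k + 9)/(k**4 + 18*k**3 + 119*k**2 + 342*k + 360) matches t_k.
Sum = s_(8) − s_(0); s_(8) = 512/2145, s_(0) = 0 ⇒ 512/2145.

Σ = 512/2145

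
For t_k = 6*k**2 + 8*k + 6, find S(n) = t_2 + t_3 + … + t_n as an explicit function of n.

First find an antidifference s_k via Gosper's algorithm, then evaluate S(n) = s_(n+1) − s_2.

S(n) = 2*n**3 + 7*n**2 + 11*n - 20

Ratio r(k) = (3*k**2 + 10*k + 10)/(3*k**2 + 4*k + 3).
So A=1 and B=1, with C=k**2 + 4*k/3 + 1.
Need (1)·f(k+1) − (1)·f(k) = k**2 + 4*k/3 + 1.
From deg A=0, deg B=0, deg C=2: d=3.
Solving with deg f ≤ 3: f(k) = k*(2*k**2 + k + 3)/6.
R(k) = B(k−1)·f(k)/C(k) = k*(2*k**2 + k + 3)/(2*(3*k**2 + 4*k + 3)); s_k = R·t_k = k*(2*k**2 + k + 3).
s_(k+1) − s_k = 6*k**2 + 8*k + 6 = t_k.
s_(n+1) = 2*n**3 + 7*n**2 + 11*n + 6 and s_(2) = 26, so S(n) = 2*n**3 + 7*n**2 + 11*n - 20.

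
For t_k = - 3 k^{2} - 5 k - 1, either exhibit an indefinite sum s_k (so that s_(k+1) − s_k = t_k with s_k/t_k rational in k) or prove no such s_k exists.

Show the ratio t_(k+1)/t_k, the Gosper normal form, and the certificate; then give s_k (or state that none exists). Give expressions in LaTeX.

t_(k+1)/t_k = (3*k**2 + 11*k + 9)/(3*k**2 + 5*k + 1).
Take A(k)=1, B(k)=1, C(k)=k**2 + 5*k/3 + 1/3.
Set up (1)·f(k+1) − (1)·f(k) − (k**2 + 5*k/3 + 1/3) = 0.
d = 3 from the (0,0,2) case.
Coefficient equations give f(k) = k*(k**2 + k - 1)/3.
So s_k = (B(k−1)f/C)·t_k = (k*(k**2 + k - 1)/(3*k**2 + 5*k + 1))·t_k = k*(-k**2 - k + 1).
Verify: -3*k**2 - 5*k - 1 matches t_k.

s_k = k \left(- k^{2} - k + 1\right)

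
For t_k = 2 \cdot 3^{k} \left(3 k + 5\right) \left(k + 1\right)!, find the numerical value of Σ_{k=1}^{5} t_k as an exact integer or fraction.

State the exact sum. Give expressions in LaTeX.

Σ = 7348308

r(k) = 3*(k + 2)*(3*k + 8)/(3*k + 5) after simplifying.
Gosper form: A/B · C(k+1)/C(k) with A=3*k + 6, B=1, C=k + 5/3.
Need (3*k + 6)·f(k+1) − (1)·f(k) = k + 5/3.
Degrees (1,0,1) ⇒ d ≤ 0.
Solving with deg f ≤ 0: f(k) = 1/3.
Certificate R = B(k−1)f/C = 1/(3*k + 5) gives s_k = 2*3**k*factorial(k + 1).
Check: Δs_k = 2*3**k*(3*k + 5)*factorial(k + 1). ✓
Telescoping: Σ = s_(6) − s_(1) = 7348320 − (12) = 7348308.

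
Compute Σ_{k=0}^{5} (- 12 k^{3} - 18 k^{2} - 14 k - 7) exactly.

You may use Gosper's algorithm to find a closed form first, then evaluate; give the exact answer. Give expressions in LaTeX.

The ratio is (12*k**3 + 54*k**2 + 86*k + 51)/(12*k**3 + 18*k**2 + 14*k + 7).
Factor: A=1; B=1; C=k**3 + 3*k**2/2 + 7*k/6 + 7/12.
f must satisfy (1)·f(k+1) − (1)·f(k) = k**3 + 3*k**2/2 + 7*k/6 + 7/12.
deg f ≤ 4 (via 0,0,3).
Solve for f: f(k) = k*(3*k**3 + k + 3)/12 (degree 4 ≤ 4).
Get s_k = R·t_k = k*(-3*k**3 - k - 3) with R(k) = B(k−1)f(k)/C(k) = k*(3*k**3 + k + 3)/(12*k**3 + 18*k**2 + 14*k + 7).
Δs = -12*k**3 - 18*k**2 - 14*k - 7, as required.
Sum = s_(6) − s_(0); s_(6) = -3942, s_(0) = 0 ⇒ -3942.

Σ = -3942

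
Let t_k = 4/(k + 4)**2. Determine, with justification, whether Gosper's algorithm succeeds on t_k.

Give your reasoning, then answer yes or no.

No; the coefficient equations for f are inconsistent.

Step 1: r(k) = (k + 4)**2/(k + 5)**2.
So A=k**2 + 8*k + 16 and B=k**2 + 10*k + 25, with C=1.
Key eq: (k**2 + 8*k + 16)·f(k+1) = (k**2 + 8*k + 16)·f(k) + (1).
Bound: deg f ≤ 0.
Generic f = c0 gives residual -1; -1 = 0 cannot hold, so t_k is not Gosper-summable.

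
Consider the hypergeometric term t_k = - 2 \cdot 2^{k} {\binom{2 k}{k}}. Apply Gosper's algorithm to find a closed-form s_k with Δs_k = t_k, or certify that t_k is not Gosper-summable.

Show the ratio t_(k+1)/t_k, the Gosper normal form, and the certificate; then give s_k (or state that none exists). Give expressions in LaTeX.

no hypergeometric antidifference exists

Compute t_(k+1)/t_k: get 4*(2*k + 1)/(k + 1).
Factor: A=8*k + 4; B=k + 1; C=1.
f must satisfy (8*k + 4)·f(k+1) − (k)·f(k) = 1.
Degrees (1,1,0) ⇒ d ≤ -1.
d = -1 < 0 ⇒ no nonzero polynomial f; not summable.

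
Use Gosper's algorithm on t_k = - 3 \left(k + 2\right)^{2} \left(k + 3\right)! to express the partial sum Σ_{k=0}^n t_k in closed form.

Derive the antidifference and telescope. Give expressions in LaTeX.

Step 1: r(k) = (k + 3)**2*(k + 4)/(k + 2)**2.
Normal form (A,B,C) = (k + 4, 1, k**2 + 4*k + 4).
Key eq: (k + 4)·f(k+1) = (1)·f(k) + (k**2 + 4*k + 4).
deg f ≤ 1 (via 1,0,2).
Solve for f: f(k) = k (degree 1 ≤ 1).
So s_k = (B(k−1)f/C)·t_k = (k/(k + 2)**2)·t_k = -3*k*factorial(k + 3).
s_(k+1) − s_k = -3*(k + 2)**2*factorial(k + 3) = t_k.
Telescope: S(n) = s_(n+1) − s_(0) = -3*(n + 1)*factorial(n + 4) − (0) = -3*(n + 1)*factorial(n + 4).

S(n) = - 3 \left(n + 1\right) \left(n + 4\right)!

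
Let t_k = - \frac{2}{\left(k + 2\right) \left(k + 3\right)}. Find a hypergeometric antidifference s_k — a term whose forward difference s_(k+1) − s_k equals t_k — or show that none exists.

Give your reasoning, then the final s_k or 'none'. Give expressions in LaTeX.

t_(k+1)/t_k = (k + 2)/(k + 4).
A = k + 2, B = k + 4, C = 1.
Key eq: (k + 2)·f(k+1) = (k + 3)·f(k) + (1).
Bound: deg f ≤ 1.
Coefficient equations give f(k) = k/2.
Get s_k = R·t_k = -k/(k + 2) with R(k) = B(k−1)f(k)/C(k) = k*(k + 3)/2.
Verify: -2/(k**2 + 5*k + 6) matches t_k.

s_k = - \frac{k}{k + 2}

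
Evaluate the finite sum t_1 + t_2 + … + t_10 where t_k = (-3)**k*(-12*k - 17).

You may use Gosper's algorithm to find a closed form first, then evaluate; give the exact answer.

Ratio r(k) = 3*(-12*k - 29)/(12*k + 17).
Normal form (A,B,C) = (-3, 1, k + 17/12).
f must satisfy (-3)·f(k+1) − (1)·f(k) = k + 17/12.
d = 1 from the (0,0,1) case.
Solving with deg f ≤ 1: f(k) = -(3*k + 2)/12.
Get s_k = R·t_k = (-3)**k*(3*k + 2) with R(k) = B(k−1)f(k)/C(k) = -(3*k + 2)/(12*k + 17).
Δs = (-3)**k*(-12*k - 17), as required.
Σ_(k=1)^(10) t_k = s_(11) − s_(1) = -6200145 − (-15) = -6200130.

Σ = -6200130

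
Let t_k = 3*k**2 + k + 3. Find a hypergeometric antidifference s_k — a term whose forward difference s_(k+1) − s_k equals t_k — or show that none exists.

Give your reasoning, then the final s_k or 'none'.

r(k) = (k + 3*(k + 1)**2 + 4)/(3*k**2 + k + 3) after simplifying.
Normal form (A,B,C) = (1, 1, k**2 + k/3 + 1).
Need (1)·f(k+1) − (1)·f(k) = k**2 + k/3 + 1.
Degrees (0,0,2) ⇒ d ≤ 3.
Solving with deg f ≤ 3: f(k) = k*(k**2 - k + 3)/3.
Certificate R = B(k−1)f/C = k*(k**2 - k + 3)/(3*k**2 + k + 3) gives s_k = k*(k**2 - k + 3).
Verify: 3*k**2 + k + 3 matches t_k.

s_k = k*(k**2 - k + 3)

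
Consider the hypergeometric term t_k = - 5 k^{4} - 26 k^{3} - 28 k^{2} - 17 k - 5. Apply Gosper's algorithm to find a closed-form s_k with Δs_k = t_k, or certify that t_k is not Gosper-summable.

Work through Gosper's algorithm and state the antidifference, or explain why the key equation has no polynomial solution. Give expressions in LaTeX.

s_k = k \left(- k^{4} - 4 k^{3} + 2 k^{2} - k - 1\right)

The ratio is (5*k**4 + 46*k**3 + 136*k**2 + 171*k + 81)/(5*k**4 + 26*k**3 + 28*k**2 + 17*k + 5).
Normal form (A,B,C) = (1, 1, k**4 + 26*k**3/5 + 28*k**2/5 + 17*k/5 + 1).
f must satisfy (1)·f(k+1) − (1)·f(k) = k**4 + 26*k**3/5 + 28*k**2/5 + 17*k/5 + 1.
d = 5 from the (0,0,4) case.
Coefficient equations give f(k) = k*(k**4 + 4*k**3 - 2*k**2 + k + 1)/5.
R(k) = B(k−1)·f(k)/C(k) = k*(k**4 + 4*k**3 - 2*k**2 + k + 1)/(5*k**4 + 26*k**3 + 28*k**2 + 17*k + 5); s_k = R·t_k = k*(-k**4 - 4*k**3 + 2*k**2 - k - 1).
Δs = -5*k**4 - 26*k**3 - 28*k**2 - 17*k - 5, as required.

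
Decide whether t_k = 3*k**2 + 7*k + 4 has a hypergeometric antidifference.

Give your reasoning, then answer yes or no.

r(k) = (3*k**2 + 13*k + 14)/(3*k**2 + 7*k + 4) after simplifying.
A = 1, B = 1, C = k**2 + 7*k/3 + 4/3.
Need (1)·f(k+1) − (1)·f(k) = k**2 + 7*k/3 + 4/3.
From deg A=0, deg B=0, deg C=2: d=3.
Solving with deg f ≤ 3: f(k) = k*(k + 1)**2/3.
R(k) = B(k−1)·f(k)/C(k) = k*(k + 1)/(3*k + 4); s_k = R·t_k = k*(k**2 + 2*k + 1).
Verify: 3*k**2 + 7*k + 4 matches t_k.

Yes. s_k = k*(k**2 + 2*k + 1).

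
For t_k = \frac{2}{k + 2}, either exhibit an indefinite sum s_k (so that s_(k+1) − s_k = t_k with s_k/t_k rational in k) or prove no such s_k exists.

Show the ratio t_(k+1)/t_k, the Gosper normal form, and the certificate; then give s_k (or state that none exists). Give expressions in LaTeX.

Compute t_(k+1)/t_k: get (k + 2)/(k + 3).
Normal form (A,B,C) = (k + 2, k + 3, 1).
Set up (k + 2)·f(k+1) − (k + 2)·f(k) − (1) = 0.
Bound: deg f ≤ 0.
Generic f = c0 gives residual -1; -1 = 0 cannot hold, so t_k is not Gosper-summable.

none — t_k is not Gosper-summable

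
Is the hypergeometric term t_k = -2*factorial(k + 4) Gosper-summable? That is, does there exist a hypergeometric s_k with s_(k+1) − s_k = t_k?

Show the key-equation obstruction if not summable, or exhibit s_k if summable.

No; the degree bound rules out any f.

Step 1: r(k) = k + 5.
Gosper form: A/B · C(k+1)/C(k) with A=k + 5, B=1, C=1.
f must satisfy (k + 5)·f(k+1) − (1)·f(k) = 1.
Degrees (1,0,0) ⇒ d ≤ -1.
Bound -1 < 0, so the key equation has no polynomial solution.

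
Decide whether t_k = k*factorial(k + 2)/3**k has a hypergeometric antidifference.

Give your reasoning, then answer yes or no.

Yes. s_k = 3**(1 - k)*factorial(k + 2).

Ratio r(k) = (k + 1)*(k + 3)/(3*k).
A = k/3 + 1, B = 1, C = k.
Need (k/3 + 1)·f(k+1) − (1)·f(k) = k.
Degrees (1,0,1) ⇒ d ≤ 0.
Solve for f: f(k) = 3 (degree 0 ≤ 0).
So s_k = (B(k−1)f/C)·t_k = (3/k)·t_k = 3**(1 - k)*factorial(k + 2).
s_(k+1) − s_k = k*factorial(k + 2)/3**k = t_k.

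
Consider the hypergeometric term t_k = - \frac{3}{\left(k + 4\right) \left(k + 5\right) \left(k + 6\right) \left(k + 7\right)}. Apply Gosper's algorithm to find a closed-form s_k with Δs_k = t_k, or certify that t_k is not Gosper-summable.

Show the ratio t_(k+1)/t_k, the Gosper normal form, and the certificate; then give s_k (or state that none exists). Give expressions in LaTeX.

t_(k+1)/t_k = (k + 4)/(k + 8).
Take A(k)=k + 4, B(k)=k + 8, C(k)=1.
Solve (k + 4)·f(k+1) − (k + 7)·f(k) = 1.
Degrees (1,1,0) ⇒ d ≤ 3.
Solve for f: f(k) = k*(k**2 + 15*k + 74)/360 (degree 3 ≤ 3).
R(k) = B(k−1)·f(k)/C(k) = k*(k + 7)*(k**2 + 15*k + 74)/360; s_k = R·t_k = k*(-k**2 - 15*k - 74)/(120*(k + 4)*(k + 5)*(k + 6)).
Δs = -3/(k**4 + 22*k**3 + 179*k**2 + 638*k + 840), as required.

s_k = \frac{k \left(- k^{2} - 15 k - 74\right)}{120 \left(k + 4\right) \left(k + 5\right) \left(k + 6\right)}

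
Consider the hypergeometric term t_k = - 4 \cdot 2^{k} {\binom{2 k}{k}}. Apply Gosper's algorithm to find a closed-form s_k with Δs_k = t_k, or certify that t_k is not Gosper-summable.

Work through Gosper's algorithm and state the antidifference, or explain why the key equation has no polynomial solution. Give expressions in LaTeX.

r(k) = 4*(2*k + 1)/(k + 1) after simplifying.
So A=8*k + 4 and B=k + 1, with C=1.
Need (8*k + 4)·f(k+1) − (k)·f(k) = 1.
From deg A=1, deg B=1, deg C=0: d=-1.
deg f ≤ -1 is impossible — no certificate.

no hypergeometric antidifference exists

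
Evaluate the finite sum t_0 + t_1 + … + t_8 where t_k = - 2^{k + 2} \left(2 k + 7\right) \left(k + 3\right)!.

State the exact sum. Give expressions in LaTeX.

Σ = -980995276776

Compute t_(k+1)/t_k: get 2*(k + 4)*(2*k + 9)/(2*k + 7).
Normal form (A,B,C) = (2*k + 8, 1, k + 7/2).
Set up (2*k + 8)·f(k+1) − (1)·f(k) − (k + 7/2) = 0.
d = 0 from the (1,0,1) case.
A polynomial solution: f(k) = 1/2.
Then R = B(k−1)f/C = 1/(2*k + 7), so s_k = R(k)·t_k = -2**(k + 2)*factorial(k + 3).
s_(k+1) − s_k = -2**(k + 2)*(2*k + 7)*factorial(k + 3) = t_k.
Sum = s_(9) − s_(0); s_(9) = -980995276800, s_(0) = -24 ⇒ -980995276776.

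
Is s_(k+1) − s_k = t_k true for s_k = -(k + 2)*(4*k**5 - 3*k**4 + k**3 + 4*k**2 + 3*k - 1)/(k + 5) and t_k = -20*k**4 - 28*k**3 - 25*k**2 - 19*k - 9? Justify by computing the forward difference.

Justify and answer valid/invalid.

s_(k+1) = (-4*k**6 - 29*k**5 - 80*k**4 - 116*k**3 - 109*k**2 - 74*k - 24)/(k + 6)
s_(k+1) − s_k = 2*(-10*k**6 - 100*k**5 - 270*k**4 - 321*k**3 - 274*k**2 - 183*k - 66)/(k**2 + 11*k + 30)
(s_(k+1) − s_k) − t_k = 3*(16*k**5 + 131*k**4 + 164*k**3 + 140*k**2 + 101*k + 46)/(k**2 + 11*k + 30)

Invalid: residual 3*(16*k**5 + 131*k**4 + 164*k**3 + 140*k**2 + 101*k + 46)/(k**2 + 11*k + 30) ≠ 0.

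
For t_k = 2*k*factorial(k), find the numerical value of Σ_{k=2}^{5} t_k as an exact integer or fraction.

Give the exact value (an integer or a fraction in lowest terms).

Σ = 1436

Ratio r(k) = (k + 1)**2/k.
Gosper form: A/B · C(k+1)/C(k) with A=k + 1, B=1, C=k.
Solve (k + 1)·f(k+1) − (1)·f(k) = k.
deg f ≤ 0 (via 1,0,1).
Solving with deg f ≤ 0: f(k) = 1.
Get s_k = R·t_k = 2*factorial(k) with R(k) = B(k−1)f(k)/C(k) = 1/k.
Check: Δs_k = 2*k*factorial(k). ✓
Telescoping: Σ = s_(6) − s_(2) = 1440 − (4) = 1436.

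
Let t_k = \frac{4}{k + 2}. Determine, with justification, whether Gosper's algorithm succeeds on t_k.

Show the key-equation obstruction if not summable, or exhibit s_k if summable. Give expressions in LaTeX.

No. Not Gosper-summable.

Step 1: r(k) = (k + 2)/(k + 3).
Take A(k)=k + 2, B(k)=k + 3, C(k)=1.
Solve (k + 2)·f(k+1) − (k + 2)·f(k) = 1.
d = 0 from the (1,1,0) case.
f = c0 ⇒ A·f(k+1) − B(k−1)·f(k) − C = -1. The system {-1 = 0} is inconsistent; no antidifference.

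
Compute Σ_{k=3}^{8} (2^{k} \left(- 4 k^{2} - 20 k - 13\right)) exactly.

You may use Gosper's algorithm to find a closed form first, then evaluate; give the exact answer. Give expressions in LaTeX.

Σ = -182424

r(k) = 2*(4*k**2 + 28*k + 37)/(4*k**2 + 20*k + 13) after simplifying.
A = 2, B = 1, C = k**2 + 5*k + 13/4.
Solve (2)·f(k+1) − (1)·f(k) = k**2 + 5*k + 13/4.
deg f ≤ 2 (via 0,0,2).
Match coefficients ⇒ f(k) = (2*k - 1)*(2*k + 3)/4.
Get s_k = R·t_k = 2**k*(-4*k**2 - 4*k + 3) with R(k) = B(k−1)f(k)/C(k) = (2*k - 1)*(2*k + 3)/(4*k**2 + 20*k + 13).
s_(k+1) − s_k = 2**k*(-4*k**2 - 20*k - 13) = t_k.
Σ_(k=3)^(8) t_k = s_(9) − s_(3) = -182784 − (-360) = -182424.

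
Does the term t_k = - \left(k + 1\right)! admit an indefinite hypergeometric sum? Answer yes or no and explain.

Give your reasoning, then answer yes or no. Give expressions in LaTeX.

No. Not Gosper-summable.

The ratio is k + 2.
Take A(k)=k + 2, B(k)=1, C(k)=1.
Set up (k + 2)·f(k+1) − (1)·f(k) − (1) = 0.
d = -1 from the (1,0,0) case.
Negative degree bound (-1): no f exists, t_k not Gosper-summable.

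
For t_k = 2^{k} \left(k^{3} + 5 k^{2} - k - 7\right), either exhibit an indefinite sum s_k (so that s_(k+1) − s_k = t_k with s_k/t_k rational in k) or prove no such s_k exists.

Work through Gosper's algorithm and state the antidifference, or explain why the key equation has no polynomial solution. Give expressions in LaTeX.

Ratio r(k) = 2*(k**3 + 8*k**2 + 12*k - 2)/(k**3 + 5*k**2 - k - 7).
A = 2, B = 1, C = k**3 + 5*k**2 - k - 7.
Key eq: (2)·f(k+1) = (1)·f(k) + (k**3 + 5*k**2 - k - 7).
Bound: deg f ≤ 3.
Solving with deg f ≤ 3: f(k) = (k + 1)*(k**2 - 2*k - 1).
Then R = B(k−1)f/C = (k + 1)*(k**2 - 2*k - 1)/(k**3 + 5*k**2 - k - 7), so s_k = R(k)·t_k = 2**k*(k**3 - k**2 - 3*k - 1).
s_(k+1) − s_k = 2**k*(k**3 + 5*k**2 - k - 7) = t_k.

s_k = 2^{k} \left(k^{3} - k^{2} - 3 k - 1\right)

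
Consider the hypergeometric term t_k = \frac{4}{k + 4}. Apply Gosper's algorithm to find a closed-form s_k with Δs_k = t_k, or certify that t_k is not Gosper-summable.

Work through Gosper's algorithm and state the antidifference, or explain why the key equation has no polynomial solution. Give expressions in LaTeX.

r(k) = (k + 4)/(k + 5) after simplifying.
Take A(k)=k + 4, B(k)=k + 5, C(k)=1.
Set up (k + 4)·f(k+1) − (k + 4)·f(k) − (1) = 0.
deg f ≤ 0 (via 1,1,0).
Write f(k) = c0. Then LHS − RHS = -1, requiring -1 = 0: contradictory. No certificate.

none (Gosper's algorithm certifies no s_k)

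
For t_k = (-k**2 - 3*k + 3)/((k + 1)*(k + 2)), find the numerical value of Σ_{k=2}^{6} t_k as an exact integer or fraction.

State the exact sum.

Compute t_(k+1)/t_k: get (k + 1)*(3*k + (k + 1)**2)/((k + 3)*(k**2 + 3*k - 3)).
Gosper form: A/B · C(k+1)/C(k) with A=k + 1, B=k + 3, C=k**2 + 3*k - 3.
Need (k + 1)·f(k+1) − (k + 2)·f(k) = k**2 + 3*k - 3.
From deg A=1, deg B=1, deg C=2: d=2.
Solving with deg f ≤ 2: f(k) = k*(k - 4).
Then R = B(k−1)f/C = k*(k - 4)*(k + 2)/(k**2 + 3*k - 3), so s_k = R(k)·t_k = k*(4 - k)/(k + 1).
Δs = (-k**2 - 3*k + 3)/(k**2 + 3*k + 2), as required.
Sum = s_(7) − s_(2); s_(7) = -21/8, s_(2) = 4/3 ⇒ -95/24.

Σ = -95/24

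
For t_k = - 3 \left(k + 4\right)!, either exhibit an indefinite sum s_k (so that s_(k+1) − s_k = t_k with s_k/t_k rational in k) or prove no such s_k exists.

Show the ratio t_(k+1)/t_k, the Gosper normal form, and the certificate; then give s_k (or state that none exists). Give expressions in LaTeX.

not Gosper-summable; s_k does not exist

t_(k+1)/t_k = k + 5.
So A=k + 5 and B=1, with C=1.
Key eq: (k + 5)·f(k+1) = (1)·f(k) + (1).
From deg A=1, deg B=0, deg C=0: d=-1.
Bound -1 < 0, so the key equation has no polynomial solution.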